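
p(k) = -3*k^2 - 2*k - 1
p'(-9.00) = 52.00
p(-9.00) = -226.00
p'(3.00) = -20.00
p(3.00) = -34.00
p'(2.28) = -15.68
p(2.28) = -21.16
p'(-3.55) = 19.30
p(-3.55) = -31.71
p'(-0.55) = 1.30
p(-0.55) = -0.81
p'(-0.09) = -1.46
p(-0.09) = -0.84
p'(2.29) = -15.74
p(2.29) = -21.31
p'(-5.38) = 30.28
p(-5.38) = -77.07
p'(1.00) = -8.00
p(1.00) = -6.00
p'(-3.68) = 20.08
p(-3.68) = -34.27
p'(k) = -6*k - 2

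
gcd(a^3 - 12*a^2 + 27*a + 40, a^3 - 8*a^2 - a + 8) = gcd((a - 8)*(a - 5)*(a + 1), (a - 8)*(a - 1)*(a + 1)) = a^2 - 7*a - 8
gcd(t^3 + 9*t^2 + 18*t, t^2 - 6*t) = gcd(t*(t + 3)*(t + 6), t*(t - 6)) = t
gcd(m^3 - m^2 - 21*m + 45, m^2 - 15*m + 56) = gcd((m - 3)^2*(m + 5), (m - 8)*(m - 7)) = 1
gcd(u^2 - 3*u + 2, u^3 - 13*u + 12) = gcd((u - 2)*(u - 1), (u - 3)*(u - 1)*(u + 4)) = u - 1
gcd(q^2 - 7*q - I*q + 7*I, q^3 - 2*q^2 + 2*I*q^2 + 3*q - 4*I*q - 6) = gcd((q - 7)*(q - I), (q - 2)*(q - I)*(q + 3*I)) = q - I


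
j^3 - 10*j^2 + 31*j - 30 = (j - 5)*(j - 3)*(j - 2)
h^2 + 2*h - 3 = (h - 1)*(h + 3)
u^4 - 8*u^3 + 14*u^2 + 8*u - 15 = (u - 5)*(u - 3)*(u - 1)*(u + 1)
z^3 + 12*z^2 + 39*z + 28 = (z + 1)*(z + 4)*(z + 7)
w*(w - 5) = w^2 - 5*w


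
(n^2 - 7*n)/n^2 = (n - 7)/n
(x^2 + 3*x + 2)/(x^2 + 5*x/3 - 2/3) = 3*(x + 1)/(3*x - 1)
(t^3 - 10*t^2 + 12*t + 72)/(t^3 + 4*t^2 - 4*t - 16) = (t^2 - 12*t + 36)/(t^2 + 2*t - 8)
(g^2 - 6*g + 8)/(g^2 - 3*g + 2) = (g - 4)/(g - 1)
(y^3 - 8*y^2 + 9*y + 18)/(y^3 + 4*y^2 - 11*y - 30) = (y^2 - 5*y - 6)/(y^2 + 7*y + 10)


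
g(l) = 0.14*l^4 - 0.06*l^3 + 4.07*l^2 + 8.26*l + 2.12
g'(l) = 0.56*l^3 - 0.18*l^2 + 8.14*l + 8.26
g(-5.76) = 255.15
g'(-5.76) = -151.62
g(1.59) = 26.20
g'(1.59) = 23.00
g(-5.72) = 249.13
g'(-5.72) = -148.99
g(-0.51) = -1.02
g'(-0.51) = 3.99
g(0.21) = 4.03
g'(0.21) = 9.97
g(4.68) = 190.93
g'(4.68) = 99.81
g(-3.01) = 27.26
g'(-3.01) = -33.14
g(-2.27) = 8.76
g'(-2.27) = -17.70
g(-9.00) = 1219.73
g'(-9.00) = -487.82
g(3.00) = 73.25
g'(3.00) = 46.18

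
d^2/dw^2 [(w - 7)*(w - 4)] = 2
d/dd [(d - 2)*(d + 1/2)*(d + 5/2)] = 3*d^2 + 2*d - 19/4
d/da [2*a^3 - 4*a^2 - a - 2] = 6*a^2 - 8*a - 1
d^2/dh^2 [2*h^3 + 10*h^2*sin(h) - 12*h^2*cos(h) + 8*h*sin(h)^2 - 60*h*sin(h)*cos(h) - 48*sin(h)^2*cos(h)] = -10*h^2*sin(h) + 12*h^2*cos(h) + 48*h*sin(h) + 120*h*sin(2*h) + 40*h*cos(h) + 16*h*cos(2*h) + 12*h + 20*sin(h) + 16*sin(2*h) - 12*cos(h) - 120*cos(2*h) - 108*cos(3*h)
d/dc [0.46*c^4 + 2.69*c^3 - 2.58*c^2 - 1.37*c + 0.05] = 1.84*c^3 + 8.07*c^2 - 5.16*c - 1.37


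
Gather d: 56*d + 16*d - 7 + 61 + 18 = 72*d + 72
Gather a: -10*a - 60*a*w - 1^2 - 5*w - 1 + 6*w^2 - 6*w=a*(-60*w - 10) + 6*w^2 - 11*w - 2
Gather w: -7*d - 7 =-7*d - 7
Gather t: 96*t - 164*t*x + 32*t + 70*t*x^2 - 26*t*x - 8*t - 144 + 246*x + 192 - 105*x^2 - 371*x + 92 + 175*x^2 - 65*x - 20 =t*(70*x^2 - 190*x + 120) + 70*x^2 - 190*x + 120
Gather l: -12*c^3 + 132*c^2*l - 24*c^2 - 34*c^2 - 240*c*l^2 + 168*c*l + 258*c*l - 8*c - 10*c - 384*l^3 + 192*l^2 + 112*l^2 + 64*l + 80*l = -12*c^3 - 58*c^2 - 18*c - 384*l^3 + l^2*(304 - 240*c) + l*(132*c^2 + 426*c + 144)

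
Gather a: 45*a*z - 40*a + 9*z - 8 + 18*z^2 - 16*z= a*(45*z - 40) + 18*z^2 - 7*z - 8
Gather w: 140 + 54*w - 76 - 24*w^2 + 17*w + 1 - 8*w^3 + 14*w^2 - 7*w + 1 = -8*w^3 - 10*w^2 + 64*w + 66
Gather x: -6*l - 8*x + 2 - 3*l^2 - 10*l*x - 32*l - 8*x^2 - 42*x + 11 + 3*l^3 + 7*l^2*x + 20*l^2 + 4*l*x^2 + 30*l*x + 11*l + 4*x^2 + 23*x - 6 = 3*l^3 + 17*l^2 - 27*l + x^2*(4*l - 4) + x*(7*l^2 + 20*l - 27) + 7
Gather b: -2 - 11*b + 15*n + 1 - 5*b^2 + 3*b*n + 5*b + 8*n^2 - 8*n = -5*b^2 + b*(3*n - 6) + 8*n^2 + 7*n - 1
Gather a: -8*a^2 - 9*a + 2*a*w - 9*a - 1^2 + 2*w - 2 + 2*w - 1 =-8*a^2 + a*(2*w - 18) + 4*w - 4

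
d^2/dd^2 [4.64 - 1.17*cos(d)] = 1.17*cos(d)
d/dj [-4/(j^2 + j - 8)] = 4*(2*j + 1)/(j^2 + j - 8)^2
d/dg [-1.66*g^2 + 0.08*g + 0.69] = 0.08 - 3.32*g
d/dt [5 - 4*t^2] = -8*t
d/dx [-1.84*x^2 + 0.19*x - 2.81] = 0.19 - 3.68*x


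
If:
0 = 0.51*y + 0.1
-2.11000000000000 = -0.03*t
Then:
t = 70.33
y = -0.20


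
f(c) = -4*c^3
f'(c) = -12*c^2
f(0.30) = -0.11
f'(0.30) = -1.08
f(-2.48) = 61.01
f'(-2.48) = -73.80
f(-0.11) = 0.01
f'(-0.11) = -0.15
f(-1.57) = 15.48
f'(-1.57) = -29.58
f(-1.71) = 20.00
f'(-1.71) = -35.09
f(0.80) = -2.05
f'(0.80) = -7.68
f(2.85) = -92.60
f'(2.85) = -97.47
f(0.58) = -0.78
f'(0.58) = -4.04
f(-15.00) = 13500.00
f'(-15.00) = -2700.00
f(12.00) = -6912.00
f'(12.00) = -1728.00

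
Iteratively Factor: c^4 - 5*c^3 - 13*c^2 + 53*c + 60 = (c + 3)*(c^3 - 8*c^2 + 11*c + 20) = (c - 4)*(c + 3)*(c^2 - 4*c - 5) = (c - 5)*(c - 4)*(c + 3)*(c + 1)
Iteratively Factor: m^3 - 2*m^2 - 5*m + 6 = (m + 2)*(m^2 - 4*m + 3) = (m - 3)*(m + 2)*(m - 1)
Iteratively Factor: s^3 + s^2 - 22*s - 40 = (s - 5)*(s^2 + 6*s + 8) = (s - 5)*(s + 2)*(s + 4)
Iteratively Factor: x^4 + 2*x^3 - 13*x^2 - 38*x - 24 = (x + 1)*(x^3 + x^2 - 14*x - 24) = (x - 4)*(x + 1)*(x^2 + 5*x + 6) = (x - 4)*(x + 1)*(x + 2)*(x + 3)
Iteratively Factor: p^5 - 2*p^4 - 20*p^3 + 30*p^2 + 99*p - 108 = (p - 1)*(p^4 - p^3 - 21*p^2 + 9*p + 108) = (p - 3)*(p - 1)*(p^3 + 2*p^2 - 15*p - 36) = (p - 3)*(p - 1)*(p + 3)*(p^2 - p - 12) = (p - 4)*(p - 3)*(p - 1)*(p + 3)*(p + 3)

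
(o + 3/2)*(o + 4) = o^2 + 11*o/2 + 6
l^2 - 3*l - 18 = (l - 6)*(l + 3)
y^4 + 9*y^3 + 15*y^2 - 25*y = y*(y - 1)*(y + 5)^2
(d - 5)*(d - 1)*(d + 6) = d^3 - 31*d + 30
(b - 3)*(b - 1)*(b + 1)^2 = b^4 - 2*b^3 - 4*b^2 + 2*b + 3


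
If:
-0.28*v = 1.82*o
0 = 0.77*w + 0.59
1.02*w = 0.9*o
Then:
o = -0.87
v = 5.64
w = -0.77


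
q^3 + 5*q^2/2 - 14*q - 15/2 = (q - 3)*(q + 1/2)*(q + 5)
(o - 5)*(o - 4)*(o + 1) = o^3 - 8*o^2 + 11*o + 20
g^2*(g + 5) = g^3 + 5*g^2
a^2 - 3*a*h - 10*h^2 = (a - 5*h)*(a + 2*h)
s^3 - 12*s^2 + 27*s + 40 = (s - 8)*(s - 5)*(s + 1)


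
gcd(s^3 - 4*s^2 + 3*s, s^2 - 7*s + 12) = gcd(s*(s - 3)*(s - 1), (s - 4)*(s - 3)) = s - 3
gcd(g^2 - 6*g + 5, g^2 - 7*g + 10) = g - 5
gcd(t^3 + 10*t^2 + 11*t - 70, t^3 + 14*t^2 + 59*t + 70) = t^2 + 12*t + 35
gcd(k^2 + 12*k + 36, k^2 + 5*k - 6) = k + 6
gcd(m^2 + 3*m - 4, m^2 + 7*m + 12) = m + 4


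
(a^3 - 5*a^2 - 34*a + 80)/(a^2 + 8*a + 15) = (a^2 - 10*a + 16)/(a + 3)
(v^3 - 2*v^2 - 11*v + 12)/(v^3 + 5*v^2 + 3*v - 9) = (v - 4)/(v + 3)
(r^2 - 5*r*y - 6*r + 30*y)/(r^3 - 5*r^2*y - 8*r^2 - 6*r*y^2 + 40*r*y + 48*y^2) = (r^2 - 5*r*y - 6*r + 30*y)/(r^3 - 5*r^2*y - 8*r^2 - 6*r*y^2 + 40*r*y + 48*y^2)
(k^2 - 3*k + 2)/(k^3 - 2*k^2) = (k - 1)/k^2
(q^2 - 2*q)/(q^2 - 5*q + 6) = q/(q - 3)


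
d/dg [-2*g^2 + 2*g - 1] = 2 - 4*g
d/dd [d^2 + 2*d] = 2*d + 2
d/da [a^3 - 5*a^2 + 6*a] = 3*a^2 - 10*a + 6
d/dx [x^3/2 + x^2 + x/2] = 3*x^2/2 + 2*x + 1/2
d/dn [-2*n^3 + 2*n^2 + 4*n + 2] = -6*n^2 + 4*n + 4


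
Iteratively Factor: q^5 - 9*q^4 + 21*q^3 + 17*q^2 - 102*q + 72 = (q - 1)*(q^4 - 8*q^3 + 13*q^2 + 30*q - 72) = (q - 3)*(q - 1)*(q^3 - 5*q^2 - 2*q + 24) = (q - 4)*(q - 3)*(q - 1)*(q^2 - q - 6) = (q - 4)*(q - 3)*(q - 1)*(q + 2)*(q - 3)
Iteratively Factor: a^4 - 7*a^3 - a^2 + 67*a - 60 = (a - 4)*(a^3 - 3*a^2 - 13*a + 15) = (a - 4)*(a - 1)*(a^2 - 2*a - 15) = (a - 5)*(a - 4)*(a - 1)*(a + 3)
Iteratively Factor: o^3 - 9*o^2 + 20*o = (o)*(o^2 - 9*o + 20) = o*(o - 5)*(o - 4)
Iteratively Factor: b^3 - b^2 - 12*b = (b + 3)*(b^2 - 4*b) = (b - 4)*(b + 3)*(b)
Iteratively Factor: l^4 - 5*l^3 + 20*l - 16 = (l - 4)*(l^3 - l^2 - 4*l + 4) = (l - 4)*(l + 2)*(l^2 - 3*l + 2) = (l - 4)*(l - 2)*(l + 2)*(l - 1)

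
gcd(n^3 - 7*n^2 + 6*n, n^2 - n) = n^2 - n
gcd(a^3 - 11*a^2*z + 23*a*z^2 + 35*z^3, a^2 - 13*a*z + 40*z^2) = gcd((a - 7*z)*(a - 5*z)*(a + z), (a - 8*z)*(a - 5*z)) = -a + 5*z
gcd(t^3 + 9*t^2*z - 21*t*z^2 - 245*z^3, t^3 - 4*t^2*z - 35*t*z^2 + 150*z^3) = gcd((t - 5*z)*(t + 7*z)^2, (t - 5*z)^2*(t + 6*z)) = -t + 5*z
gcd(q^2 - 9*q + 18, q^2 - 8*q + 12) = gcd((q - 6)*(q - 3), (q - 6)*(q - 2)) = q - 6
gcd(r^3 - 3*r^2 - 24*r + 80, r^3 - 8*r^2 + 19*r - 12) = r - 4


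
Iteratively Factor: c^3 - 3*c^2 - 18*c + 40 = (c - 2)*(c^2 - c - 20) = (c - 2)*(c + 4)*(c - 5)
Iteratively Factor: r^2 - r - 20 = (r + 4)*(r - 5)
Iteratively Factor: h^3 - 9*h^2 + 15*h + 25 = (h - 5)*(h^2 - 4*h - 5) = (h - 5)^2*(h + 1)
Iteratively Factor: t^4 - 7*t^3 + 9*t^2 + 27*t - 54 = (t - 3)*(t^3 - 4*t^2 - 3*t + 18) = (t - 3)^2*(t^2 - t - 6) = (t - 3)^3*(t + 2)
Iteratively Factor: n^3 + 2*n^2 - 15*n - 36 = (n + 3)*(n^2 - n - 12) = (n - 4)*(n + 3)*(n + 3)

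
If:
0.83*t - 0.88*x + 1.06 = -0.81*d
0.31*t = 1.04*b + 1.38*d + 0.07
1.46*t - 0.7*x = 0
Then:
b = 1.66915954415954 - 0.646777309448542*x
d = 0.595129375951294*x - 1.30864197530864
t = 0.479452054794521*x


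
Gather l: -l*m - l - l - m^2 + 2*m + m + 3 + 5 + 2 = l*(-m - 2) - m^2 + 3*m + 10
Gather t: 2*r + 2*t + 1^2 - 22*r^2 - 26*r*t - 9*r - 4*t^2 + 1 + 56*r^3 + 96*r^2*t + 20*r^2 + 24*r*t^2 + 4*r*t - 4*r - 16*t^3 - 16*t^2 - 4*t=56*r^3 - 2*r^2 - 11*r - 16*t^3 + t^2*(24*r - 20) + t*(96*r^2 - 22*r - 2) + 2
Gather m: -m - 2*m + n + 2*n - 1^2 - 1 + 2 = -3*m + 3*n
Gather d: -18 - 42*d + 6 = -42*d - 12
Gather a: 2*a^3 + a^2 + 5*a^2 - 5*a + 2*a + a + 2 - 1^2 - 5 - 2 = 2*a^3 + 6*a^2 - 2*a - 6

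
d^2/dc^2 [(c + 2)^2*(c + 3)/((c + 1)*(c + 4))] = 4*(c^3 + 6*c^2 + 18*c + 22)/(c^6 + 15*c^5 + 87*c^4 + 245*c^3 + 348*c^2 + 240*c + 64)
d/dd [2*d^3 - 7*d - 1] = 6*d^2 - 7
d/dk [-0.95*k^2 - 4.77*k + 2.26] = -1.9*k - 4.77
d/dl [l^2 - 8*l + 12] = 2*l - 8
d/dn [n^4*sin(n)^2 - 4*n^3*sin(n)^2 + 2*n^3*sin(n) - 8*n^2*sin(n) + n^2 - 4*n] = n^4*sin(2*n) + 4*n^3*sin(n)^2 - 4*n^3*sin(2*n) + 2*n^3*cos(n) - 12*n^2*sin(n)^2 + 6*n^2*sin(n) - 8*n^2*cos(n) - 16*n*sin(n) + 2*n - 4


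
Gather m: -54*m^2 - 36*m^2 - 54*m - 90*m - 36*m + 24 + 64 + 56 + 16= -90*m^2 - 180*m + 160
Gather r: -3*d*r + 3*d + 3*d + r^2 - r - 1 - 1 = 6*d + r^2 + r*(-3*d - 1) - 2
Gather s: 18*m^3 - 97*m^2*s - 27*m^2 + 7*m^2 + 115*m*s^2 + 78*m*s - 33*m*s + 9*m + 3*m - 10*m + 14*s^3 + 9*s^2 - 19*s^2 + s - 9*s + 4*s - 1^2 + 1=18*m^3 - 20*m^2 + 2*m + 14*s^3 + s^2*(115*m - 10) + s*(-97*m^2 + 45*m - 4)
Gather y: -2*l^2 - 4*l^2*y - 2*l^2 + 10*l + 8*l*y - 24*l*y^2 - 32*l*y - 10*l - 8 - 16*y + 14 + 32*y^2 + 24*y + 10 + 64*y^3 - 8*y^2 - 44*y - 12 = -4*l^2 + 64*y^3 + y^2*(24 - 24*l) + y*(-4*l^2 - 24*l - 36) + 4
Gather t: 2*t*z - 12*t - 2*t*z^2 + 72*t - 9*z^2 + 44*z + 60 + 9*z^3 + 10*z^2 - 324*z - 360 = t*(-2*z^2 + 2*z + 60) + 9*z^3 + z^2 - 280*z - 300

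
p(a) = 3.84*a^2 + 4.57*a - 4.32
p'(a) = 7.68*a + 4.57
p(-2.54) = 8.85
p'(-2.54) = -14.94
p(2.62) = 34.01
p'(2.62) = 24.69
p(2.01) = 20.38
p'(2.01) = 20.01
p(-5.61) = 90.90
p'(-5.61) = -38.51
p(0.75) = 1.27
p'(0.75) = 10.33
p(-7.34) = 169.02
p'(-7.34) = -51.80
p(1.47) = 10.70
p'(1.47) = 15.86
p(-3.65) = 30.16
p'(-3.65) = -23.46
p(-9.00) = 265.59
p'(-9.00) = -64.55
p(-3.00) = 16.53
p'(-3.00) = -18.47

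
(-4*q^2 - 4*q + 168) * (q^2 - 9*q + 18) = -4*q^4 + 32*q^3 + 132*q^2 - 1584*q + 3024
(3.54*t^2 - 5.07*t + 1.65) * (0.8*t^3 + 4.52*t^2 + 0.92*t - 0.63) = 2.832*t^5 + 11.9448*t^4 - 18.3396*t^3 + 0.563399999999999*t^2 + 4.7121*t - 1.0395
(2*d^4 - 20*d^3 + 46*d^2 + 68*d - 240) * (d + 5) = 2*d^5 - 10*d^4 - 54*d^3 + 298*d^2 + 100*d - 1200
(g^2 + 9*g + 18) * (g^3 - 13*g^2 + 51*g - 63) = g^5 - 4*g^4 - 48*g^3 + 162*g^2 + 351*g - 1134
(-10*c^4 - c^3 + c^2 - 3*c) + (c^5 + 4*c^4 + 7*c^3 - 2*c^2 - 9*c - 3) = c^5 - 6*c^4 + 6*c^3 - c^2 - 12*c - 3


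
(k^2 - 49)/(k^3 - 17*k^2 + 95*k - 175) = (k + 7)/(k^2 - 10*k + 25)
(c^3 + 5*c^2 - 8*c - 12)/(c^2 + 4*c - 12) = c + 1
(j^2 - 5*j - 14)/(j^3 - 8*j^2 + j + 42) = 1/(j - 3)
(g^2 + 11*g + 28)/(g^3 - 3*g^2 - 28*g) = (g + 7)/(g*(g - 7))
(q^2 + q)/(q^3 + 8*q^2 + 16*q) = (q + 1)/(q^2 + 8*q + 16)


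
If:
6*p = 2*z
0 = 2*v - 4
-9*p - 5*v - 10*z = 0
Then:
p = -10/39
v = 2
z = -10/13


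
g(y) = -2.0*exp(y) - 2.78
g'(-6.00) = 0.00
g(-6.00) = -2.78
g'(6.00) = -806.86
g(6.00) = -809.64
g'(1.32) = -7.49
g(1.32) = -10.27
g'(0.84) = -4.63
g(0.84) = -7.41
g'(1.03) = -5.60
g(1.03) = -8.38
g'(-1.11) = -0.66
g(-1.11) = -3.44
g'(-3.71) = -0.05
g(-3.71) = -2.83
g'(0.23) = -2.52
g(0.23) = -5.30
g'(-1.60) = -0.40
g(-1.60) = -3.18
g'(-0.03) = -1.94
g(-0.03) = -4.72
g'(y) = -2.0*exp(y)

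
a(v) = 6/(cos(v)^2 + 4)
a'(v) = 12*sin(v)*cos(v)/(cos(v)^2 + 4)^2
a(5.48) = 1.34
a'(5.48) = -0.30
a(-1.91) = 1.46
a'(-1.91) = 0.22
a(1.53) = 1.50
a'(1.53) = 0.03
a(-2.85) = 1.22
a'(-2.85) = 0.14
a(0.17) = 1.21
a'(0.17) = 0.08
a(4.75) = 1.50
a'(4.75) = -0.03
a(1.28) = 1.47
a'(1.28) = 0.20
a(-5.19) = 1.42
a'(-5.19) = 0.28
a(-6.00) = 1.22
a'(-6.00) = 0.13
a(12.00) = 1.27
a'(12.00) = -0.24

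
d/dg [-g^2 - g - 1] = -2*g - 1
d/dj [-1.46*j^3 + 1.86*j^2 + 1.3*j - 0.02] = -4.38*j^2 + 3.72*j + 1.3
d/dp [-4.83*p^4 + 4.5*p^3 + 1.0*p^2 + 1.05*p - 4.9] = -19.32*p^3 + 13.5*p^2 + 2.0*p + 1.05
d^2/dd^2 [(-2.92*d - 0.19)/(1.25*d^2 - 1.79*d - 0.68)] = ((2.5*d - 1.79)*(2.92*d + 0.19)*(5.0*d - 3.58) + (21.9*d - 9.9786)*(-1.25*d^2 + 1.79*d + 0.68))/(-1.25*d^2 + 1.79*d + 0.68)^3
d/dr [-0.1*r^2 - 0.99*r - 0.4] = -0.2*r - 0.99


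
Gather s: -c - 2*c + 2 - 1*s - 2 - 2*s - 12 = -3*c - 3*s - 12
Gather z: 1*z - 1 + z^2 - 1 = z^2 + z - 2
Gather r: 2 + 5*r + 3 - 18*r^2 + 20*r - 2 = -18*r^2 + 25*r + 3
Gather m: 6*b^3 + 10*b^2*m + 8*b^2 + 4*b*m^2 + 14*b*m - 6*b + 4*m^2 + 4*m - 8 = 6*b^3 + 8*b^2 - 6*b + m^2*(4*b + 4) + m*(10*b^2 + 14*b + 4) - 8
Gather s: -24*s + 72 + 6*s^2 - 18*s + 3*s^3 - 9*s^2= 3*s^3 - 3*s^2 - 42*s + 72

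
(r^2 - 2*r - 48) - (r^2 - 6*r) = 4*r - 48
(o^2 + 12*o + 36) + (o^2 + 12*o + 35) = 2*o^2 + 24*o + 71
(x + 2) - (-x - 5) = 2*x + 7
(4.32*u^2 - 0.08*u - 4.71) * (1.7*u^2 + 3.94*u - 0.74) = 7.344*u^4 + 16.8848*u^3 - 11.519*u^2 - 18.4982*u + 3.4854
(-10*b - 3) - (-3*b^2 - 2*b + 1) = 3*b^2 - 8*b - 4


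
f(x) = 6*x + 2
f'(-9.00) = 6.00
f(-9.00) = -52.00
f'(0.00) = 6.00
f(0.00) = 2.00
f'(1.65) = 6.00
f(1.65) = 11.90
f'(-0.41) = 6.00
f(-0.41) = -0.46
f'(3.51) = 6.00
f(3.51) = 23.06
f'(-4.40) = 6.00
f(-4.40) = -24.40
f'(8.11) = 6.00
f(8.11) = 50.66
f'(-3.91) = 6.00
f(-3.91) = -21.46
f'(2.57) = 6.00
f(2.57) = 17.42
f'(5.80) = 6.00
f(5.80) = 36.80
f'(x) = 6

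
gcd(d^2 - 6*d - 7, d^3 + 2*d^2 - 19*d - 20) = d + 1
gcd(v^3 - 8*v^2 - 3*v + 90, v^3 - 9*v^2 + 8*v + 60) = v^2 - 11*v + 30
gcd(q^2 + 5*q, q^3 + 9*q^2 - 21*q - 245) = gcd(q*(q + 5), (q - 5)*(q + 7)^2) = 1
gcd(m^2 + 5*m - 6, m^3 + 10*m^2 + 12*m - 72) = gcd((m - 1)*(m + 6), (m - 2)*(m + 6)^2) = m + 6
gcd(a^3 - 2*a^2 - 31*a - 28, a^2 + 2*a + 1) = a + 1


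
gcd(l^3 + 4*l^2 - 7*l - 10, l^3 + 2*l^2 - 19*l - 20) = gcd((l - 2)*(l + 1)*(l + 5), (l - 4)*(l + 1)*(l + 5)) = l^2 + 6*l + 5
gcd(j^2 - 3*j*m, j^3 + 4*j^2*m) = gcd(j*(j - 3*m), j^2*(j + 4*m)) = j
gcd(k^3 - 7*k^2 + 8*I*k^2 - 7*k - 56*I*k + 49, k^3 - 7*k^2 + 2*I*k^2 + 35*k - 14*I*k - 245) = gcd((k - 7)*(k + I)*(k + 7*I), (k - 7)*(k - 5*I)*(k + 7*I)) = k^2 + k*(-7 + 7*I) - 49*I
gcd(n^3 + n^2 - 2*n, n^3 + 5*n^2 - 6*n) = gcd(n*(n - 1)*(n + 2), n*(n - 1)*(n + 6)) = n^2 - n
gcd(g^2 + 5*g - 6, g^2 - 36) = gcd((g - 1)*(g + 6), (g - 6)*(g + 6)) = g + 6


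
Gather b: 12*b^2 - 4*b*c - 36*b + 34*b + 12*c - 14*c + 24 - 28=12*b^2 + b*(-4*c - 2) - 2*c - 4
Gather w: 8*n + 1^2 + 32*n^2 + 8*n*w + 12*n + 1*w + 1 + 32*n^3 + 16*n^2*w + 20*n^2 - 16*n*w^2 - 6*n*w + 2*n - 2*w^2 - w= 32*n^3 + 52*n^2 + 22*n + w^2*(-16*n - 2) + w*(16*n^2 + 2*n) + 2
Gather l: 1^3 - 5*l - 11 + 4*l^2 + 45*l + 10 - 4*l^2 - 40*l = 0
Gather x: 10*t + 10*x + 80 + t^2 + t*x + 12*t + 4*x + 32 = t^2 + 22*t + x*(t + 14) + 112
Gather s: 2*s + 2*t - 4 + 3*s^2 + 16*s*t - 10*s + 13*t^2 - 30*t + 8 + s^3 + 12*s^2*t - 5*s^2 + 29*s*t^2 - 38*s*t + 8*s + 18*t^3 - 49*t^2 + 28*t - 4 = s^3 + s^2*(12*t - 2) + s*(29*t^2 - 22*t) + 18*t^3 - 36*t^2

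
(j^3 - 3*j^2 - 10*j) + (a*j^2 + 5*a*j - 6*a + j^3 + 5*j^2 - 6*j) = a*j^2 + 5*a*j - 6*a + 2*j^3 + 2*j^2 - 16*j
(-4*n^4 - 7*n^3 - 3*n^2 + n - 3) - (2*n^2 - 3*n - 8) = -4*n^4 - 7*n^3 - 5*n^2 + 4*n + 5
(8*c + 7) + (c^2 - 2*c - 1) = c^2 + 6*c + 6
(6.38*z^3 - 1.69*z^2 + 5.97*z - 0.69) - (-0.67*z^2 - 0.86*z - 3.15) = 6.38*z^3 - 1.02*z^2 + 6.83*z + 2.46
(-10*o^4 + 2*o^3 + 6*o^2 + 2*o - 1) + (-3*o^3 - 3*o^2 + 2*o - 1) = -10*o^4 - o^3 + 3*o^2 + 4*o - 2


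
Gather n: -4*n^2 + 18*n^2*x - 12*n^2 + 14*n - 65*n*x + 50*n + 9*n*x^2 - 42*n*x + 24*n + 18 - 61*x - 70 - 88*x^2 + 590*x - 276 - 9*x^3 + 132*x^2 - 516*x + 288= n^2*(18*x - 16) + n*(9*x^2 - 107*x + 88) - 9*x^3 + 44*x^2 + 13*x - 40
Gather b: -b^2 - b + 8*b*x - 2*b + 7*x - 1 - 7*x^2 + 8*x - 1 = -b^2 + b*(8*x - 3) - 7*x^2 + 15*x - 2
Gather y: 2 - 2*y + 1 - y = 3 - 3*y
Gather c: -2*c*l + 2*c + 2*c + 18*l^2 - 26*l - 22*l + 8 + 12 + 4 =c*(4 - 2*l) + 18*l^2 - 48*l + 24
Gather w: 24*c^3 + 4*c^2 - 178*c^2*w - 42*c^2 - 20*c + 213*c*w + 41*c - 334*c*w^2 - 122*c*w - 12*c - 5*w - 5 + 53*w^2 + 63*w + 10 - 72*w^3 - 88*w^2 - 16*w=24*c^3 - 38*c^2 + 9*c - 72*w^3 + w^2*(-334*c - 35) + w*(-178*c^2 + 91*c + 42) + 5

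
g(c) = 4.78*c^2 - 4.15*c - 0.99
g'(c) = 9.56*c - 4.15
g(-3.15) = 59.51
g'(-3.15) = -34.26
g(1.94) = 8.95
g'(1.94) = 14.40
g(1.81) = 7.16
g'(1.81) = 13.15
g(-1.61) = 18.08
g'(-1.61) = -19.54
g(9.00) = 348.84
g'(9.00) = 81.89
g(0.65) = -1.67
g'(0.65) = 2.06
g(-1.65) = 18.87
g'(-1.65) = -19.92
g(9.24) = 368.77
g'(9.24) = 84.18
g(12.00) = 637.53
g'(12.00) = 110.57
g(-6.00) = 195.99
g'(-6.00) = -61.51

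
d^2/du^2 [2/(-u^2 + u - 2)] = 4*(u^2 - u - (2*u - 1)^2 + 2)/(u^2 - u + 2)^3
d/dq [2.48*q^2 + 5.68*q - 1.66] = 4.96*q + 5.68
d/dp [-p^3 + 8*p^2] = p*(16 - 3*p)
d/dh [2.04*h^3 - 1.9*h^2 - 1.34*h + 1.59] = 6.12*h^2 - 3.8*h - 1.34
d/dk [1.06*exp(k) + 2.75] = 1.06*exp(k)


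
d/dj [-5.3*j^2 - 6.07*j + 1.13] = -10.6*j - 6.07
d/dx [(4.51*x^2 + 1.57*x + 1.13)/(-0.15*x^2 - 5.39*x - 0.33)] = (-24.0734*x^2 - 2.6376*x + 5.5726)/(0.0225*x^4 + 1.617*x^3 + 29.1511*x^2 + 3.5574*x + 0.1089)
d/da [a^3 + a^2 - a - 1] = 3*a^2 + 2*a - 1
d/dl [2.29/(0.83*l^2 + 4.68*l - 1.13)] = (-3.8014*l - 10.7172)/(0.83*l^2 + 4.68*l - 1.13)^2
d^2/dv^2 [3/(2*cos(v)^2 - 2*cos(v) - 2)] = 3*(4*sin(v)^4 - 7*sin(v)^2 + 11*cos(v)/4 - 3*cos(3*v)/4 - 1)/(2*(sin(v)^2 + cos(v))^3)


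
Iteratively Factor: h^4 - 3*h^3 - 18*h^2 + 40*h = (h + 4)*(h^3 - 7*h^2 + 10*h) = (h - 5)*(h + 4)*(h^2 - 2*h) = (h - 5)*(h - 2)*(h + 4)*(h)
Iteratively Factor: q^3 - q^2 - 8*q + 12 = (q + 3)*(q^2 - 4*q + 4) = (q - 2)*(q + 3)*(q - 2)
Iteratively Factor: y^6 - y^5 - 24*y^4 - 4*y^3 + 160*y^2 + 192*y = (y + 3)*(y^5 - 4*y^4 - 12*y^3 + 32*y^2 + 64*y) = (y - 4)*(y + 3)*(y^4 - 12*y^2 - 16*y) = (y - 4)*(y + 2)*(y + 3)*(y^3 - 2*y^2 - 8*y) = (y - 4)^2*(y + 2)*(y + 3)*(y^2 + 2*y) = (y - 4)^2*(y + 2)^2*(y + 3)*(y)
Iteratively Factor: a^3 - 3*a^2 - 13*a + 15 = (a + 3)*(a^2 - 6*a + 5) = (a - 5)*(a + 3)*(a - 1)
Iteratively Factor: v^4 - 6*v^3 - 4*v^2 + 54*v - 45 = (v - 5)*(v^3 - v^2 - 9*v + 9) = (v - 5)*(v + 3)*(v^2 - 4*v + 3) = (v - 5)*(v - 3)*(v + 3)*(v - 1)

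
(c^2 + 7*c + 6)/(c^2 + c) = (c + 6)/c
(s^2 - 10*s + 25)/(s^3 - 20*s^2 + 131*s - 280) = (s - 5)/(s^2 - 15*s + 56)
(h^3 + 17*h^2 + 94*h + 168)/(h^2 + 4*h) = h + 13 + 42/h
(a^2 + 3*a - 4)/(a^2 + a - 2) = (a + 4)/(a + 2)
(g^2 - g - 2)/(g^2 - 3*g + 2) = (g + 1)/(g - 1)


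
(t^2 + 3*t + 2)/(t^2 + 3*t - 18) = (t^2 + 3*t + 2)/(t^2 + 3*t - 18)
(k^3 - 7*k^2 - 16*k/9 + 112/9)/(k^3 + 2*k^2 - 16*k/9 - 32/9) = (k - 7)/(k + 2)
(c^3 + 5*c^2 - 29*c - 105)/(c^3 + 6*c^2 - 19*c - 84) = (c - 5)/(c - 4)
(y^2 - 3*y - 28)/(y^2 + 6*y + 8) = (y - 7)/(y + 2)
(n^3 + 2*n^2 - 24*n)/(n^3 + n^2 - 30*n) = (n - 4)/(n - 5)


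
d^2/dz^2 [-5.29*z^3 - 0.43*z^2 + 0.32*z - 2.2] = -31.74*z - 0.86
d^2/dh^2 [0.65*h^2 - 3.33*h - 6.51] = 1.30000000000000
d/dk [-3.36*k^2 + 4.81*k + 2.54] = 4.81 - 6.72*k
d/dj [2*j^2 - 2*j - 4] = 4*j - 2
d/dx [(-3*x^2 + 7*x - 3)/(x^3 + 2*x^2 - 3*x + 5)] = (3*x^4 - 14*x^3 + 4*x^2 - 18*x + 26)/(x^6 + 4*x^5 - 2*x^4 - 2*x^3 + 29*x^2 - 30*x + 25)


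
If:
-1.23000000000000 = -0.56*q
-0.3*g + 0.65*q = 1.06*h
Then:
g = 4.75892857142857 - 3.53333333333333*h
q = 2.20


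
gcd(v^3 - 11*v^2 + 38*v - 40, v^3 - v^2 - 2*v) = v - 2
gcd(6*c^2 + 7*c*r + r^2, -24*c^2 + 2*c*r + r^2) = 6*c + r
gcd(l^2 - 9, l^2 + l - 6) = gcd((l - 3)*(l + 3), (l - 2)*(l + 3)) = l + 3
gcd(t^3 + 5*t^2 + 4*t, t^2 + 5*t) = t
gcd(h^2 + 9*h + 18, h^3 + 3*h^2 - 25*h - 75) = h + 3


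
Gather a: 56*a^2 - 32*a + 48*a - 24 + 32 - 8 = 56*a^2 + 16*a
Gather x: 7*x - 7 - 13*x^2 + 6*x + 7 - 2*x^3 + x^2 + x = -2*x^3 - 12*x^2 + 14*x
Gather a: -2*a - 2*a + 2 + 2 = 4 - 4*a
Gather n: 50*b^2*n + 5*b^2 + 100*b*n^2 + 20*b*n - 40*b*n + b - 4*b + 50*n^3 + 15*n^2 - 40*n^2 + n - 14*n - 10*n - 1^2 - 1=5*b^2 - 3*b + 50*n^3 + n^2*(100*b - 25) + n*(50*b^2 - 20*b - 23) - 2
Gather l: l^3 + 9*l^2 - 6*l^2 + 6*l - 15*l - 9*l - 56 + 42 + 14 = l^3 + 3*l^2 - 18*l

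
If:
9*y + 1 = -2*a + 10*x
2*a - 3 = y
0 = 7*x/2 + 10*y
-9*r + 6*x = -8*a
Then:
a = 391/270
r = 1804/1215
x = 8/27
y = -14/135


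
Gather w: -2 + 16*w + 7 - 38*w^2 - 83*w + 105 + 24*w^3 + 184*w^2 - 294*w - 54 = 24*w^3 + 146*w^2 - 361*w + 56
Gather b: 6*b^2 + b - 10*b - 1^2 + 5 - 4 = 6*b^2 - 9*b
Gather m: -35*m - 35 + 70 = 35 - 35*m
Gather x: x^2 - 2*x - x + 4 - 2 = x^2 - 3*x + 2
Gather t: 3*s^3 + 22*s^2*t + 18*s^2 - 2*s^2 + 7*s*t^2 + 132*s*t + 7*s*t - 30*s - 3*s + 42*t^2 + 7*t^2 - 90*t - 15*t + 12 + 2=3*s^3 + 16*s^2 - 33*s + t^2*(7*s + 49) + t*(22*s^2 + 139*s - 105) + 14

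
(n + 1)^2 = n^2 + 2*n + 1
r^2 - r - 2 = (r - 2)*(r + 1)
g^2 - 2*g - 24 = (g - 6)*(g + 4)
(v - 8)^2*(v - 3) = v^3 - 19*v^2 + 112*v - 192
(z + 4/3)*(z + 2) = z^2 + 10*z/3 + 8/3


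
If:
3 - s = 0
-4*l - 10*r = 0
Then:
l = -5*r/2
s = 3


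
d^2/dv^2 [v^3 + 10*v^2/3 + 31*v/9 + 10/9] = 6*v + 20/3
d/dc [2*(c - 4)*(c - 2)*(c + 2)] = 6*c^2 - 16*c - 8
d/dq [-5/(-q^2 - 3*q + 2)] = 5*(-2*q - 3)/(q^2 + 3*q - 2)^2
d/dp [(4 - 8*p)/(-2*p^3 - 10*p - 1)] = 8*(2*p^3 + 10*p - (2*p - 1)*(3*p^2 + 5) + 1)/(2*p^3 + 10*p + 1)^2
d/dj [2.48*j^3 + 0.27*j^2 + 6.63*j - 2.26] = 7.44*j^2 + 0.54*j + 6.63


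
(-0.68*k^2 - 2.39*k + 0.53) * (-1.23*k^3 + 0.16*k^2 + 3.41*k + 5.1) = 0.8364*k^5 + 2.8309*k^4 - 3.3531*k^3 - 11.5331*k^2 - 10.3817*k + 2.703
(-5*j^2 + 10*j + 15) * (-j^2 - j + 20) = 5*j^4 - 5*j^3 - 125*j^2 + 185*j + 300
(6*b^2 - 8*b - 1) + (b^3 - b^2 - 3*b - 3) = b^3 + 5*b^2 - 11*b - 4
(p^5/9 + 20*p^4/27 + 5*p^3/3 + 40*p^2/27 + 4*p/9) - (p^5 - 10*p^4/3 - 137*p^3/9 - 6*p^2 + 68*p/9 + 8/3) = -8*p^5/9 + 110*p^4/27 + 152*p^3/9 + 202*p^2/27 - 64*p/9 - 8/3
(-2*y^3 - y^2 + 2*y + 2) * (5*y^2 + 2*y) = -10*y^5 - 9*y^4 + 8*y^3 + 14*y^2 + 4*y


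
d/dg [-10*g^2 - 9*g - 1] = -20*g - 9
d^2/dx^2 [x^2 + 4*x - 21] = 2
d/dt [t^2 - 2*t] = 2*t - 2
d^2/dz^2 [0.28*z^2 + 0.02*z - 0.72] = 0.560000000000000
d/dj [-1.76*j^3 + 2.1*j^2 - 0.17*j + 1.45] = -5.28*j^2 + 4.2*j - 0.17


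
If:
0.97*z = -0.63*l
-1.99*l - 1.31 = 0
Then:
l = -0.66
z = 0.43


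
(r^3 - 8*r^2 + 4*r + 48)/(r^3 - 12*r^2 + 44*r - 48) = (r + 2)/(r - 2)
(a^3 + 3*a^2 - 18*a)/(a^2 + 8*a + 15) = a*(a^2 + 3*a - 18)/(a^2 + 8*a + 15)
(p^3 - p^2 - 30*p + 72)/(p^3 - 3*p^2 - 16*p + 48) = (p + 6)/(p + 4)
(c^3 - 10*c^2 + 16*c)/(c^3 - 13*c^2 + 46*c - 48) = c/(c - 3)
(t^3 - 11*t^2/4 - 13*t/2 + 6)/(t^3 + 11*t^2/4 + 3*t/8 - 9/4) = 2*(t - 4)/(2*t + 3)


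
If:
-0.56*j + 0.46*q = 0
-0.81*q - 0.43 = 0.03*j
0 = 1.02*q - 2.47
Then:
No Solution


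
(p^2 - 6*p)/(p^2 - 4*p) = (p - 6)/(p - 4)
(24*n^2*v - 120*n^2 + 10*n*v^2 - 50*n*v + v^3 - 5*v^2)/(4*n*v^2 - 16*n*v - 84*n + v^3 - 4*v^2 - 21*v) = (6*n*v - 30*n + v^2 - 5*v)/(v^2 - 4*v - 21)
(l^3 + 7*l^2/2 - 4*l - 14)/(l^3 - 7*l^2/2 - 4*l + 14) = (2*l + 7)/(2*l - 7)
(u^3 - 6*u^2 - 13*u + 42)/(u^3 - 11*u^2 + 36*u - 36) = (u^2 - 4*u - 21)/(u^2 - 9*u + 18)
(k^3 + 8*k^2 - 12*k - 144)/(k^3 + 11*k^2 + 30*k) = (k^2 + 2*k - 24)/(k*(k + 5))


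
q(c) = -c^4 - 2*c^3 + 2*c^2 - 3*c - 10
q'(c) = -4*c^3 - 6*c^2 + 4*c - 3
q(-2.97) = -8.86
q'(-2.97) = 36.99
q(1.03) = -14.28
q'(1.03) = -9.62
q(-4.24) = -132.07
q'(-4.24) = 177.07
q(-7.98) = -2897.55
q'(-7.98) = 1615.68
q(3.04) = -142.23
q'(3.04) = -158.67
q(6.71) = -2571.47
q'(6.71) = -1454.75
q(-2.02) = 4.06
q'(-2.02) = -2.59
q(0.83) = -12.73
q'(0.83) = -6.10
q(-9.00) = -4924.00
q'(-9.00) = 2391.00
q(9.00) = -7894.00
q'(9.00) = -3369.00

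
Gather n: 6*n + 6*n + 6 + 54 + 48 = 12*n + 108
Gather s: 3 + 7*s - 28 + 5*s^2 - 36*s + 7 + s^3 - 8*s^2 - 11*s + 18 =s^3 - 3*s^2 - 40*s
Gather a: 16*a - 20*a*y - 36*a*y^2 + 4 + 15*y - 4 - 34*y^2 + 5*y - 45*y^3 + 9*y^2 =a*(-36*y^2 - 20*y + 16) - 45*y^3 - 25*y^2 + 20*y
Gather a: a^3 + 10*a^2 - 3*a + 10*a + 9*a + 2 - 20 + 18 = a^3 + 10*a^2 + 16*a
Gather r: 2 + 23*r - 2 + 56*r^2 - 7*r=56*r^2 + 16*r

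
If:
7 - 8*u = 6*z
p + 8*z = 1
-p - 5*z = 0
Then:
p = -5/3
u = 5/8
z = 1/3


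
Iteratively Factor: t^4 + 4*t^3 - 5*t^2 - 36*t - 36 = (t + 3)*(t^3 + t^2 - 8*t - 12) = (t + 2)*(t + 3)*(t^2 - t - 6) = (t - 3)*(t + 2)*(t + 3)*(t + 2)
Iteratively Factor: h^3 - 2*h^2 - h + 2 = (h - 1)*(h^2 - h - 2) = (h - 2)*(h - 1)*(h + 1)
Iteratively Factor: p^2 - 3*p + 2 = (p - 2)*(p - 1)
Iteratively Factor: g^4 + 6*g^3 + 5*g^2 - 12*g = (g - 1)*(g^3 + 7*g^2 + 12*g) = (g - 1)*(g + 3)*(g^2 + 4*g) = g*(g - 1)*(g + 3)*(g + 4)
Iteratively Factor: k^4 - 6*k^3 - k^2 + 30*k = (k - 5)*(k^3 - k^2 - 6*k) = k*(k - 5)*(k^2 - k - 6) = k*(k - 5)*(k - 3)*(k + 2)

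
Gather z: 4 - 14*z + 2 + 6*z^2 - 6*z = 6*z^2 - 20*z + 6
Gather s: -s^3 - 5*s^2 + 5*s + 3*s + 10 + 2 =-s^3 - 5*s^2 + 8*s + 12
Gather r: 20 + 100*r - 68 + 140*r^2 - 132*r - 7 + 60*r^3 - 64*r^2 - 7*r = 60*r^3 + 76*r^2 - 39*r - 55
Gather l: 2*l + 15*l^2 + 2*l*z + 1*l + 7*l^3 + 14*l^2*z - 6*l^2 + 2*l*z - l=7*l^3 + l^2*(14*z + 9) + l*(4*z + 2)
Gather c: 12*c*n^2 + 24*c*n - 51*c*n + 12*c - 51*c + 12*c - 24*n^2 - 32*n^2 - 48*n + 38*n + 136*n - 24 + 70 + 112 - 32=c*(12*n^2 - 27*n - 27) - 56*n^2 + 126*n + 126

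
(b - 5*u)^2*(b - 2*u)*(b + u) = b^4 - 11*b^3*u + 33*b^2*u^2 - 5*b*u^3 - 50*u^4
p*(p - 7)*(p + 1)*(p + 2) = p^4 - 4*p^3 - 19*p^2 - 14*p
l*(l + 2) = l^2 + 2*l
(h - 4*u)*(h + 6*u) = h^2 + 2*h*u - 24*u^2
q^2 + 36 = (q - 6*I)*(q + 6*I)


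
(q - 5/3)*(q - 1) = q^2 - 8*q/3 + 5/3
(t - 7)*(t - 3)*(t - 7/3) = t^3 - 37*t^2/3 + 133*t/3 - 49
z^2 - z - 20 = (z - 5)*(z + 4)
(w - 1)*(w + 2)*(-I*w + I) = -I*w^3 + 3*I*w - 2*I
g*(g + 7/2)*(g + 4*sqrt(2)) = g^3 + 7*g^2/2 + 4*sqrt(2)*g^2 + 14*sqrt(2)*g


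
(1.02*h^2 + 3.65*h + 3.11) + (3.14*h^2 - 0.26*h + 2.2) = 4.16*h^2 + 3.39*h + 5.31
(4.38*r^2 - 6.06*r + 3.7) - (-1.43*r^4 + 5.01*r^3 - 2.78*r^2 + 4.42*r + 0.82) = 1.43*r^4 - 5.01*r^3 + 7.16*r^2 - 10.48*r + 2.88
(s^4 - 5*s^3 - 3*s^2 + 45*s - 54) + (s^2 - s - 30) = s^4 - 5*s^3 - 2*s^2 + 44*s - 84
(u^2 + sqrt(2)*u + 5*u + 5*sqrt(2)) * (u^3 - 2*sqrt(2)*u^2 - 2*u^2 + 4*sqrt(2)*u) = u^5 - sqrt(2)*u^4 + 3*u^4 - 14*u^3 - 3*sqrt(2)*u^3 - 12*u^2 + 10*sqrt(2)*u^2 + 40*u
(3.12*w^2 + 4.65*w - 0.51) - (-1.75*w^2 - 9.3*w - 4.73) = 4.87*w^2 + 13.95*w + 4.22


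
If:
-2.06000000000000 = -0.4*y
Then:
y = 5.15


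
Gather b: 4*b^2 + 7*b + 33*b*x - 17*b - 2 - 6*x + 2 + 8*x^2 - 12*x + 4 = 4*b^2 + b*(33*x - 10) + 8*x^2 - 18*x + 4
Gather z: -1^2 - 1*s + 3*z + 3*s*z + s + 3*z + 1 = z*(3*s + 6)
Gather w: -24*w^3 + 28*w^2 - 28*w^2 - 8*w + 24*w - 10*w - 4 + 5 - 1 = -24*w^3 + 6*w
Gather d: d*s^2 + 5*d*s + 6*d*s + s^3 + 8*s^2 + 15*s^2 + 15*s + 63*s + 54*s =d*(s^2 + 11*s) + s^3 + 23*s^2 + 132*s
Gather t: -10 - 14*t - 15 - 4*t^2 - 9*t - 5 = -4*t^2 - 23*t - 30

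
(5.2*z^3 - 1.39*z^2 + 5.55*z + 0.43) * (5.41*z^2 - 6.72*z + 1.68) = 28.132*z^5 - 42.4639*z^4 + 48.1023*z^3 - 37.3049*z^2 + 6.4344*z + 0.7224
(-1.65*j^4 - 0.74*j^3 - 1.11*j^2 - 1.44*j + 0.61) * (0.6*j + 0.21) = -0.99*j^5 - 0.7905*j^4 - 0.8214*j^3 - 1.0971*j^2 + 0.0636*j + 0.1281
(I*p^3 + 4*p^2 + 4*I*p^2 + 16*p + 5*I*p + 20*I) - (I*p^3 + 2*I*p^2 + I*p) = 4*p^2 + 2*I*p^2 + 16*p + 4*I*p + 20*I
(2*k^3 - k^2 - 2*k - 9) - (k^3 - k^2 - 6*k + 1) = k^3 + 4*k - 10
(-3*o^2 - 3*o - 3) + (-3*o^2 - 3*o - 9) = -6*o^2 - 6*o - 12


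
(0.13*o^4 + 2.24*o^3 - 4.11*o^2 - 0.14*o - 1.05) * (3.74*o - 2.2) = 0.4862*o^5 + 8.0916*o^4 - 20.2994*o^3 + 8.5184*o^2 - 3.619*o + 2.31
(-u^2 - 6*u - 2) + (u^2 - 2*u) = -8*u - 2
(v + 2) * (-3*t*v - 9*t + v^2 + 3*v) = -3*t*v^2 - 15*t*v - 18*t + v^3 + 5*v^2 + 6*v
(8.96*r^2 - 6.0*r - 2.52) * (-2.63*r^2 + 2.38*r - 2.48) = -23.5648*r^4 + 37.1048*r^3 - 29.8732*r^2 + 8.8824*r + 6.2496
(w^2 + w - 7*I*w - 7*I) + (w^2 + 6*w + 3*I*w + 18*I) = 2*w^2 + 7*w - 4*I*w + 11*I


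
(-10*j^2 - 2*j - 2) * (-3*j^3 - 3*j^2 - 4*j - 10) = 30*j^5 + 36*j^4 + 52*j^3 + 114*j^2 + 28*j + 20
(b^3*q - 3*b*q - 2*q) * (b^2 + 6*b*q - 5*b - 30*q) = b^5*q + 6*b^4*q^2 - 5*b^4*q - 30*b^3*q^2 - 3*b^3*q - 18*b^2*q^2 + 13*b^2*q + 78*b*q^2 + 10*b*q + 60*q^2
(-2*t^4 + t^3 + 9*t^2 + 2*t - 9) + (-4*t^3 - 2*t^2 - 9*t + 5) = -2*t^4 - 3*t^3 + 7*t^2 - 7*t - 4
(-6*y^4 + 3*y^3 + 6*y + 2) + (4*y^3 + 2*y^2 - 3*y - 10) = -6*y^4 + 7*y^3 + 2*y^2 + 3*y - 8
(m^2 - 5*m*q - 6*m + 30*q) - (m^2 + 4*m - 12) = -5*m*q - 10*m + 30*q + 12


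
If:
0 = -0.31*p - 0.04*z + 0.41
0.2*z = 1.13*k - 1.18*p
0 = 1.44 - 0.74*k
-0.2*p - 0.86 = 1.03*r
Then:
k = 1.95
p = -0.40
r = -0.76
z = 13.37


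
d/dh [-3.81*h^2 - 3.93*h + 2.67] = -7.62*h - 3.93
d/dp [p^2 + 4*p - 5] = 2*p + 4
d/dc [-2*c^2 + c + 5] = 1 - 4*c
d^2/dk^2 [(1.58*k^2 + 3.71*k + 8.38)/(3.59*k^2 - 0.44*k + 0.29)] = (100.621238*k^3 + 638.14404*k^2 - 102.597174*k - 12.991552)/(46.268279*k^6 - 17.012292*k^5 + 13.297719*k^4 - 2.833688*k^3 + 1.074189*k^2 - 0.111012*k + 0.024389)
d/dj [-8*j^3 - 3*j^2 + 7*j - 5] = -24*j^2 - 6*j + 7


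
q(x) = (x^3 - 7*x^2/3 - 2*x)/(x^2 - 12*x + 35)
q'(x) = (12 - 2*x)*(x^3 - 7*x^2/3 - 2*x)/(x^2 - 12*x + 35)^2 + (3*x^2 - 14*x/3 - 2)/(x^2 - 12*x + 35)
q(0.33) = -0.03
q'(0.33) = -0.11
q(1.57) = -0.27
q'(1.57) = -0.23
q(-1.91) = -0.19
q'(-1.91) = 0.24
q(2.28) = -0.38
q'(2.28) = 0.01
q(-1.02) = -0.03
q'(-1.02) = 0.11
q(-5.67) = -1.82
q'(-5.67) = 0.58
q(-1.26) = -0.06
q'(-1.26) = 0.15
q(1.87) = -0.33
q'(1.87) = -0.19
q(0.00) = 0.00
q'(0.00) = -0.06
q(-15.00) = -8.80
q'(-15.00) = 0.85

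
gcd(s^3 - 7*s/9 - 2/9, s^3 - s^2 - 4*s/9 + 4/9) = s^2 - s/3 - 2/3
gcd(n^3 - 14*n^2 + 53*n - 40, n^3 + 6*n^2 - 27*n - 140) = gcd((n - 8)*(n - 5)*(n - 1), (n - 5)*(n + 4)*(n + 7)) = n - 5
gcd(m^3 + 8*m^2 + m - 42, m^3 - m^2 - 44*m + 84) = m^2 + 5*m - 14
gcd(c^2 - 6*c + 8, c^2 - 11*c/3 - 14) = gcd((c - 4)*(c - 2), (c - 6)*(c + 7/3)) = 1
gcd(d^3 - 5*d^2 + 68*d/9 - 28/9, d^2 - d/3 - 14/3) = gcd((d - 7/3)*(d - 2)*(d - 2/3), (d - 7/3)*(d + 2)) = d - 7/3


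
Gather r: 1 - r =1 - r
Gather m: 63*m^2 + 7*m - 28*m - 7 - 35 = 63*m^2 - 21*m - 42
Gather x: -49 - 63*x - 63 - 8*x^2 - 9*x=-8*x^2 - 72*x - 112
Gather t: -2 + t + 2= t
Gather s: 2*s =2*s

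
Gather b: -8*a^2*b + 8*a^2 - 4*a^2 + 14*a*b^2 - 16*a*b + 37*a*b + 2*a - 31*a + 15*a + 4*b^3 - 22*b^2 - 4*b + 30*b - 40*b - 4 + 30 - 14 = 4*a^2 - 14*a + 4*b^3 + b^2*(14*a - 22) + b*(-8*a^2 + 21*a - 14) + 12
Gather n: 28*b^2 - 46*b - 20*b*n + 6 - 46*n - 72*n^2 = 28*b^2 - 46*b - 72*n^2 + n*(-20*b - 46) + 6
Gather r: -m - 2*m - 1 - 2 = -3*m - 3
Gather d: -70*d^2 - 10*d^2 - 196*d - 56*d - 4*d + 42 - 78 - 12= -80*d^2 - 256*d - 48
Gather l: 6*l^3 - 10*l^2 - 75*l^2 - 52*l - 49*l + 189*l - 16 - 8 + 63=6*l^3 - 85*l^2 + 88*l + 39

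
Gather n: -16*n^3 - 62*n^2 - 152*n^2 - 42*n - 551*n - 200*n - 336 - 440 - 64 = -16*n^3 - 214*n^2 - 793*n - 840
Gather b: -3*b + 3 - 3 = -3*b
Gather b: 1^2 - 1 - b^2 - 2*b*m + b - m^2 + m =-b^2 + b*(1 - 2*m) - m^2 + m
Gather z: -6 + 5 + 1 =0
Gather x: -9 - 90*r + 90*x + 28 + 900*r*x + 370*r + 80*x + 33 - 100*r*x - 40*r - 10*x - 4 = 240*r + x*(800*r + 160) + 48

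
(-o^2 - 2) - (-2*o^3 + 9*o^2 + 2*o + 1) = 2*o^3 - 10*o^2 - 2*o - 3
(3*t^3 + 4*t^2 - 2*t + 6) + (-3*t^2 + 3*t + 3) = 3*t^3 + t^2 + t + 9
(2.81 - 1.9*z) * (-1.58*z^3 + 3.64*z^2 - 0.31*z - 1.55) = 3.002*z^4 - 11.3558*z^3 + 10.8174*z^2 + 2.0739*z - 4.3555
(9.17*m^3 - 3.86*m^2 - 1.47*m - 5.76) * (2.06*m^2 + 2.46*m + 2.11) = 18.8902*m^5 + 14.6066*m^4 + 6.8249*m^3 - 23.6264*m^2 - 17.2713*m - 12.1536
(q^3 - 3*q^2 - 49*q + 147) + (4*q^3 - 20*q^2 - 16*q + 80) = 5*q^3 - 23*q^2 - 65*q + 227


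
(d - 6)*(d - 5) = d^2 - 11*d + 30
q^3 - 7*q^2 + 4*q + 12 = (q - 6)*(q - 2)*(q + 1)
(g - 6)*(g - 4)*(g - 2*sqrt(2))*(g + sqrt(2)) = g^4 - 10*g^3 - sqrt(2)*g^3 + 10*sqrt(2)*g^2 + 20*g^2 - 24*sqrt(2)*g + 40*g - 96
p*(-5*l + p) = -5*l*p + p^2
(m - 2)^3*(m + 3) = m^4 - 3*m^3 - 6*m^2 + 28*m - 24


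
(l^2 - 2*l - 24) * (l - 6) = l^3 - 8*l^2 - 12*l + 144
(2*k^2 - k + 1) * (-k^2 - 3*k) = -2*k^4 - 5*k^3 + 2*k^2 - 3*k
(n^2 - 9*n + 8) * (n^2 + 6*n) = n^4 - 3*n^3 - 46*n^2 + 48*n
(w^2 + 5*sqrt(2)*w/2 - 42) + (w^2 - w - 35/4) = 2*w^2 - w + 5*sqrt(2)*w/2 - 203/4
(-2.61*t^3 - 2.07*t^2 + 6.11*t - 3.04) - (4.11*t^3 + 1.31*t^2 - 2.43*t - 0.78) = -6.72*t^3 - 3.38*t^2 + 8.54*t - 2.26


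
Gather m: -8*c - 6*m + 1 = -8*c - 6*m + 1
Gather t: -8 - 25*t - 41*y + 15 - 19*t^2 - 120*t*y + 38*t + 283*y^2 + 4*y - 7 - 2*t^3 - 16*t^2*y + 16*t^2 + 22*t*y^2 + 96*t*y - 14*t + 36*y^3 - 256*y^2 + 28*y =-2*t^3 + t^2*(-16*y - 3) + t*(22*y^2 - 24*y - 1) + 36*y^3 + 27*y^2 - 9*y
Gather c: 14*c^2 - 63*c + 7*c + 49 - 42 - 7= 14*c^2 - 56*c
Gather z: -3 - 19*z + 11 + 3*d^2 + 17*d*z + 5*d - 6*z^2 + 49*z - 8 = 3*d^2 + 5*d - 6*z^2 + z*(17*d + 30)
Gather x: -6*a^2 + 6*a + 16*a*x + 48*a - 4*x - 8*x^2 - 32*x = -6*a^2 + 54*a - 8*x^2 + x*(16*a - 36)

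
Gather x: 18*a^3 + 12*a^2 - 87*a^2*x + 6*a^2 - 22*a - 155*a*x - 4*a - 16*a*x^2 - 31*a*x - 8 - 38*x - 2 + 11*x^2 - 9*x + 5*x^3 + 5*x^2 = 18*a^3 + 18*a^2 - 26*a + 5*x^3 + x^2*(16 - 16*a) + x*(-87*a^2 - 186*a - 47) - 10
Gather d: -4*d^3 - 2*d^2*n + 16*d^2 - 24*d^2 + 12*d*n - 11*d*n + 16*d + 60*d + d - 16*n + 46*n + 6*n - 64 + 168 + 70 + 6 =-4*d^3 + d^2*(-2*n - 8) + d*(n + 77) + 36*n + 180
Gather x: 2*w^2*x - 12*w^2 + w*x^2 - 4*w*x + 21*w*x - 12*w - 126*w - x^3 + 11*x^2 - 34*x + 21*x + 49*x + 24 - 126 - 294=-12*w^2 - 138*w - x^3 + x^2*(w + 11) + x*(2*w^2 + 17*w + 36) - 396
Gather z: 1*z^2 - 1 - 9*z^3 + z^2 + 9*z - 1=-9*z^3 + 2*z^2 + 9*z - 2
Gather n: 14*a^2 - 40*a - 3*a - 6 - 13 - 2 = 14*a^2 - 43*a - 21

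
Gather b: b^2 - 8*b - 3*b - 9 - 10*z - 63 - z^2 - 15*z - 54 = b^2 - 11*b - z^2 - 25*z - 126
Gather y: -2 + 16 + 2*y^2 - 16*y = 2*y^2 - 16*y + 14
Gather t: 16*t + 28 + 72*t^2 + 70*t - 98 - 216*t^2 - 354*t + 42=-144*t^2 - 268*t - 28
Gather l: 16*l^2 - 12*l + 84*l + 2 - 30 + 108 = 16*l^2 + 72*l + 80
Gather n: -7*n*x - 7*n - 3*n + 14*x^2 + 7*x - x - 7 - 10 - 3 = n*(-7*x - 10) + 14*x^2 + 6*x - 20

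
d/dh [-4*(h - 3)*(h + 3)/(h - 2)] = 4*(-h^2 + 4*h - 9)/(h^2 - 4*h + 4)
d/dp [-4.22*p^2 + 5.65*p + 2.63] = 5.65 - 8.44*p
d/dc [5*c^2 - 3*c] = 10*c - 3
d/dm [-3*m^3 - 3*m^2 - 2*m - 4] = -9*m^2 - 6*m - 2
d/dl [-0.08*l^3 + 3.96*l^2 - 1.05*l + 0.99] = -0.24*l^2 + 7.92*l - 1.05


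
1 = 1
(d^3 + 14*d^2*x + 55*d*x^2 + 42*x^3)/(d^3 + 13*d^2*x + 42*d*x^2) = (d + x)/d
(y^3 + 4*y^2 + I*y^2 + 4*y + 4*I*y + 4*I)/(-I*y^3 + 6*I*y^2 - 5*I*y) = (I*y^3 + y^2*(-1 + 4*I) + 4*y*(-1 + I) - 4)/(y*(y^2 - 6*y + 5))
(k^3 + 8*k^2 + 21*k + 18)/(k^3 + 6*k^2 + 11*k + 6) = (k + 3)/(k + 1)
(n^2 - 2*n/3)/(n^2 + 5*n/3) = (3*n - 2)/(3*n + 5)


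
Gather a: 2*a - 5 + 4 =2*a - 1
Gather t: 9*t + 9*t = 18*t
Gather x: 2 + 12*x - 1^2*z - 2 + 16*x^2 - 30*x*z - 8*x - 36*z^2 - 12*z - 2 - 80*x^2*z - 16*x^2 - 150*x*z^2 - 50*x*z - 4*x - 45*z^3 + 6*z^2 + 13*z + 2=-80*x^2*z + x*(-150*z^2 - 80*z) - 45*z^3 - 30*z^2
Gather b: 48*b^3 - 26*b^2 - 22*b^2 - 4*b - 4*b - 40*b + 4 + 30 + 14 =48*b^3 - 48*b^2 - 48*b + 48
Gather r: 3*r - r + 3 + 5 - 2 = 2*r + 6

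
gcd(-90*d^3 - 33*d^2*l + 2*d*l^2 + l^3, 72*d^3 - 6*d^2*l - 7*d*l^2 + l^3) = 18*d^2 + 3*d*l - l^2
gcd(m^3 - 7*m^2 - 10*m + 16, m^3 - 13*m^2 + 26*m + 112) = m^2 - 6*m - 16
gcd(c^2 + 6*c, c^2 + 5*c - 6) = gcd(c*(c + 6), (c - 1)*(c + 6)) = c + 6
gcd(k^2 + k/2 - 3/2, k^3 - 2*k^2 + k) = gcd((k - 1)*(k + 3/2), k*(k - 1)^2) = k - 1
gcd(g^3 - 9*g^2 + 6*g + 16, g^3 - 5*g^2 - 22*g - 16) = g^2 - 7*g - 8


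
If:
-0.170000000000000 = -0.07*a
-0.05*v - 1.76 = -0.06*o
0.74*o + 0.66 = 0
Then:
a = 2.43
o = -0.89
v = -36.27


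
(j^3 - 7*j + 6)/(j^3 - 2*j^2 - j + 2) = (j + 3)/(j + 1)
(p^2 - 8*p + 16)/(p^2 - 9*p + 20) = (p - 4)/(p - 5)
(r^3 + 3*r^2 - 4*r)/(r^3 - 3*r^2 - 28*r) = (r - 1)/(r - 7)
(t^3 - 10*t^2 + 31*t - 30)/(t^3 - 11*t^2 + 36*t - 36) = (t - 5)/(t - 6)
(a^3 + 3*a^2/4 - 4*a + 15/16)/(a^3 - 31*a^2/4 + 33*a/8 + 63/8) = (8*a^2 + 18*a - 5)/(2*(4*a^2 - 25*a - 21))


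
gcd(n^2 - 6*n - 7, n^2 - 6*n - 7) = n^2 - 6*n - 7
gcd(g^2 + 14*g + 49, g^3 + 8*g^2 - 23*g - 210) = g + 7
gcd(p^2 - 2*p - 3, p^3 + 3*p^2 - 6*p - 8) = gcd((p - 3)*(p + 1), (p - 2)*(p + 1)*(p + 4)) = p + 1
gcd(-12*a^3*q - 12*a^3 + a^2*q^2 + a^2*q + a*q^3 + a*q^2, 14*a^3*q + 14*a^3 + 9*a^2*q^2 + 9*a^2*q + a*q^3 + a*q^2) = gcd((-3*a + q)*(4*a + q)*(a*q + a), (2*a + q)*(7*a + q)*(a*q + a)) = a*q + a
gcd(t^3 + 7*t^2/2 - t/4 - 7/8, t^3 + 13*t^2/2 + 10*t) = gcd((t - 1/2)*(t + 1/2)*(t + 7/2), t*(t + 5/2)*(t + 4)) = 1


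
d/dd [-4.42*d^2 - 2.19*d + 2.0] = -8.84*d - 2.19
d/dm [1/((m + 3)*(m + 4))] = (-2*m - 7)/(m^4 + 14*m^3 + 73*m^2 + 168*m + 144)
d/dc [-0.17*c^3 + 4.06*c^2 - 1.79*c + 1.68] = -0.51*c^2 + 8.12*c - 1.79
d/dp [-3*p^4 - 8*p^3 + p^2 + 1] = 2*p*(-6*p^2 - 12*p + 1)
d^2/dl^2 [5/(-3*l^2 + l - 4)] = 10*(9*l^2 - 3*l - (6*l - 1)^2 + 12)/(3*l^2 - l + 4)^3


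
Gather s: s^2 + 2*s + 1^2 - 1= s^2 + 2*s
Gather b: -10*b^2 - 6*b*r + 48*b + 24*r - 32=-10*b^2 + b*(48 - 6*r) + 24*r - 32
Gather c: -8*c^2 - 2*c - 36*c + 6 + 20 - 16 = -8*c^2 - 38*c + 10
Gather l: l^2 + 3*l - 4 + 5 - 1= l^2 + 3*l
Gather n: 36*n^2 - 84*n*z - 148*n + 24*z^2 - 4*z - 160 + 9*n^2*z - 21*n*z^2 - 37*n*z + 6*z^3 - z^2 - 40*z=n^2*(9*z + 36) + n*(-21*z^2 - 121*z - 148) + 6*z^3 + 23*z^2 - 44*z - 160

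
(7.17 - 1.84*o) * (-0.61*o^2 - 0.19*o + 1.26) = 1.1224*o^3 - 4.0241*o^2 - 3.6807*o + 9.0342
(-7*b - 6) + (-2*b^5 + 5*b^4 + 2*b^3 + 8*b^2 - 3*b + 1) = -2*b^5 + 5*b^4 + 2*b^3 + 8*b^2 - 10*b - 5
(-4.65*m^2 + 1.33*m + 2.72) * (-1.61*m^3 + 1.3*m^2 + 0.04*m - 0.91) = 7.4865*m^5 - 8.1863*m^4 - 2.8362*m^3 + 7.8207*m^2 - 1.1015*m - 2.4752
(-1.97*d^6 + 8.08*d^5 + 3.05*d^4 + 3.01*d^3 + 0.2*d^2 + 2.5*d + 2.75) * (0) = 0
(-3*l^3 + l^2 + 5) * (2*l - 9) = -6*l^4 + 29*l^3 - 9*l^2 + 10*l - 45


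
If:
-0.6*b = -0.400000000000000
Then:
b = 0.67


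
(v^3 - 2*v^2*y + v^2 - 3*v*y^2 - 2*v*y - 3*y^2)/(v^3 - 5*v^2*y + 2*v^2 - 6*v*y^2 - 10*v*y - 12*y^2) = (-v^2 + 3*v*y - v + 3*y)/(-v^2 + 6*v*y - 2*v + 12*y)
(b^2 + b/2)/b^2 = (b + 1/2)/b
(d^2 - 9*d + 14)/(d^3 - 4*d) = (d - 7)/(d*(d + 2))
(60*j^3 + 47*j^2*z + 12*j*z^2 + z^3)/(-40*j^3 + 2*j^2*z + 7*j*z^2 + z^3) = (3*j + z)/(-2*j + z)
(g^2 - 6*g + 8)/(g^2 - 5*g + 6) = (g - 4)/(g - 3)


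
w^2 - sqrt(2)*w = w*(w - sqrt(2))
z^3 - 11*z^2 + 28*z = z*(z - 7)*(z - 4)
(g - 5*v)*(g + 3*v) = g^2 - 2*g*v - 15*v^2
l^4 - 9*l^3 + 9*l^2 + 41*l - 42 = (l - 7)*(l - 3)*(l - 1)*(l + 2)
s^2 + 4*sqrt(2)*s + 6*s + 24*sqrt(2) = (s + 6)*(s + 4*sqrt(2))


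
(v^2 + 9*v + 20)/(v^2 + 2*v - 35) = (v^2 + 9*v + 20)/(v^2 + 2*v - 35)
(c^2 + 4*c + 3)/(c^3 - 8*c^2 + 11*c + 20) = (c + 3)/(c^2 - 9*c + 20)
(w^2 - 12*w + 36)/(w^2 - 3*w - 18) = (w - 6)/(w + 3)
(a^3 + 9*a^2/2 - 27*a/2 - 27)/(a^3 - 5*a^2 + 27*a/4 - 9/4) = 2*(2*a^2 + 15*a + 18)/(4*a^2 - 8*a + 3)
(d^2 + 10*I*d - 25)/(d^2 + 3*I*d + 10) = (d + 5*I)/(d - 2*I)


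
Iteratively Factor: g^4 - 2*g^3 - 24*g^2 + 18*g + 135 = (g - 5)*(g^3 + 3*g^2 - 9*g - 27) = (g - 5)*(g - 3)*(g^2 + 6*g + 9) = (g - 5)*(g - 3)*(g + 3)*(g + 3)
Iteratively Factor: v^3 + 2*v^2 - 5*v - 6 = (v - 2)*(v^2 + 4*v + 3) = (v - 2)*(v + 3)*(v + 1)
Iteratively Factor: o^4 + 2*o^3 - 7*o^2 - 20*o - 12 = (o + 2)*(o^3 - 7*o - 6) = (o + 1)*(o + 2)*(o^2 - o - 6) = (o + 1)*(o + 2)^2*(o - 3)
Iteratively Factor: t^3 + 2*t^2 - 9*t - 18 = (t + 3)*(t^2 - t - 6) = (t + 2)*(t + 3)*(t - 3)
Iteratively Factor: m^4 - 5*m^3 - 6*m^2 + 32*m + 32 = (m - 4)*(m^3 - m^2 - 10*m - 8) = (m - 4)*(m + 2)*(m^2 - 3*m - 4) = (m - 4)*(m + 1)*(m + 2)*(m - 4)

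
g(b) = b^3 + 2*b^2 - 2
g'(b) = 3*b^2 + 4*b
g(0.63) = -0.96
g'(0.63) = 3.71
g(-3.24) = -15.02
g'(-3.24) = 18.53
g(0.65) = -0.88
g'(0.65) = 3.87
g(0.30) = -1.79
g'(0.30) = 1.47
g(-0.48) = -1.65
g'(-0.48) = -1.23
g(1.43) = 5.01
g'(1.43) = 11.85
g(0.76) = -0.41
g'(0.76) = 4.77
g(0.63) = -0.96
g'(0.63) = 3.71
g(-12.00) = -1442.00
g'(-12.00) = 384.00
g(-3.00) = -11.00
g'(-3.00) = 15.00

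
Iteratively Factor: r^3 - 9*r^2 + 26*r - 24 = (r - 4)*(r^2 - 5*r + 6) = (r - 4)*(r - 3)*(r - 2)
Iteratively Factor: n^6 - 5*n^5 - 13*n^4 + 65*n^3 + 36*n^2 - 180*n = (n + 2)*(n^5 - 7*n^4 + n^3 + 63*n^2 - 90*n) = (n + 2)*(n + 3)*(n^4 - 10*n^3 + 31*n^2 - 30*n) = n*(n + 2)*(n + 3)*(n^3 - 10*n^2 + 31*n - 30) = n*(n - 5)*(n + 2)*(n + 3)*(n^2 - 5*n + 6) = n*(n - 5)*(n - 3)*(n + 2)*(n + 3)*(n - 2)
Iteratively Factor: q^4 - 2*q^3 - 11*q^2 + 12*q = (q - 1)*(q^3 - q^2 - 12*q) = (q - 1)*(q + 3)*(q^2 - 4*q) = (q - 4)*(q - 1)*(q + 3)*(q)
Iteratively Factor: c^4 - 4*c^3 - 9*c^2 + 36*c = (c)*(c^3 - 4*c^2 - 9*c + 36) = c*(c + 3)*(c^2 - 7*c + 12) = c*(c - 3)*(c + 3)*(c - 4)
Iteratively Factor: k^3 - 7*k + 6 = (k - 1)*(k^2 + k - 6) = (k - 1)*(k + 3)*(k - 2)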